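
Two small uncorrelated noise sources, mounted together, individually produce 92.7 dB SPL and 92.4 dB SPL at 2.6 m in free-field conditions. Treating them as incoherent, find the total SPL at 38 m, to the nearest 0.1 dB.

Combined at 2.6 m: 10·log₁₀(10^(92.7/10)+10^(92.4/10)) = 95.56 dB SPL.
Then apply −20·log₁₀(38/2.6) = -23.30 dB → 72.3 dB SPL.

72.3 dB SPL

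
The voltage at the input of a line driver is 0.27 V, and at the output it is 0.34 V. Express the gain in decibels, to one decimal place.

2.0 dB

Voltage ratio → dB uses the 20·log₁₀ form:
20·log₁₀(0.34/0.27) = 20·log₁₀(1.259) = 2.0 dB.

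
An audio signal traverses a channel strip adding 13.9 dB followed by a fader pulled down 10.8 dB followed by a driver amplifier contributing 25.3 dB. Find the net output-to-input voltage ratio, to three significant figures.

Net gain = 13.9 + (−10.8) + 25.3 = 28.4 dB.
Voltage ratio = 10^(28.4/20) = 26.3.

26.3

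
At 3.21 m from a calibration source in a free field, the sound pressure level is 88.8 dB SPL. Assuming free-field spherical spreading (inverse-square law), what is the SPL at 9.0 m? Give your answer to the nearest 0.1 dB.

For a point source in a free field, ΔL = −20·log₁₀(d₂/d₁).
ΔL = −20·log₁₀(9.0/3.21) = -8.95 dB, so L₂ = 88.8 + (-8.95) = 79.8 dB SPL.

79.8 dB SPL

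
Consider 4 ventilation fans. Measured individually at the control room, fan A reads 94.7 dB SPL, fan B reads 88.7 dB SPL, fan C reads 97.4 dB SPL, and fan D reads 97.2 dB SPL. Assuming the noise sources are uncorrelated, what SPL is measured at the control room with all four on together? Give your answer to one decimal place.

101.6 dB SPL

Incoherent sources sum as intensities:
L_total = 10·log₁₀(10^(94.7/10) + 10^(88.7/10) + 10^(97.4/10) + 10^(97.2/10)) = 10·log₁₀(14436000000) = 101.6 dB SPL.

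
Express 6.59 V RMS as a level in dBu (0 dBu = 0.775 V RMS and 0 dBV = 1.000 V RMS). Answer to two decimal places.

dBu = 20·log₁₀(V / 0.775 V).
20·log₁₀(6.59/0.775) = +18.59 dBu.

+18.59 dBu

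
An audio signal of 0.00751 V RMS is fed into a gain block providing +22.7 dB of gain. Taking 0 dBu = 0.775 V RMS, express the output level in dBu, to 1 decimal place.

-17.6 dBu

Input level: 20·log₁₀(0.00751/0.775) = -40.27 dBu.
Output: -40.27 + 22.7 = -17.6 dBu.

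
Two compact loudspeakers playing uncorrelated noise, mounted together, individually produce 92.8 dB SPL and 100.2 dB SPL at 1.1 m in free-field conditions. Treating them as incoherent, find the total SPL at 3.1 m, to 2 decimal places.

Combined at 1.1 m: 10·log₁₀(10^(92.8/10)+10^(100.2/10)) = 100.926 dB SPL.
Then apply −20·log₁₀(3.1/1.1) = -8.999 dB → 91.93 dB SPL.

91.93 dB SPL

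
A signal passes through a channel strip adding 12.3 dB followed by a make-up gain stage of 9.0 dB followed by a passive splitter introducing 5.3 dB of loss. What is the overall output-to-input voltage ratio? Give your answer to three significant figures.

6.31

Net gain = 12.3 + 9.0 + (−5.3) = 16.0 dB.
Voltage ratio = 10^(16.0/20) = 6.31.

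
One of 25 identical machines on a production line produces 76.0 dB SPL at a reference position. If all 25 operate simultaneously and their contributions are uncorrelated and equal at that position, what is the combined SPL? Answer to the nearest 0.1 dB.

25 equal incoherent sources raise the level by 10·log₁₀(25) = 13.98 dB.
L_total = 76.0 + 13.98 = 90.0 dB SPL.

90.0 dB SPL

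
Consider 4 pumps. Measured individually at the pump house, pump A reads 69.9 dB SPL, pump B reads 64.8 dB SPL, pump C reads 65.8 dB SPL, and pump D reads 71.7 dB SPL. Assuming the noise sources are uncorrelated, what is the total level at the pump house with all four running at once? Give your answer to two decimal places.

74.97 dB SPL

Incoherent sources sum as intensities:
L_total = 10·log₁₀(10^(69.9/10) + 10^(64.8/10) + 10^(65.8/10) + 10^(71.7/10)) = 10·log₁₀(31390000) = 74.97 dB SPL.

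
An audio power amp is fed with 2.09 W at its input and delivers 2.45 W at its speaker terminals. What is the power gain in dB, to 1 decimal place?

0.7 dB

Power ratio → dB uses the 10·log₁₀ form:
10·log₁₀(2.45/2.09) = 10·log₁₀(1.172) = 0.7 dB.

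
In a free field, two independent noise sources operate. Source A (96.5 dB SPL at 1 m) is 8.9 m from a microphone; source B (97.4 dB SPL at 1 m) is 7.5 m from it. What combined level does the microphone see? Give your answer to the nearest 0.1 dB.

At the listener: L_A = 96.5 − 20·log₁₀(8.9) = 77.51 dB; L_B = 97.4 − 20·log₁₀(7.5) = 79.90 dB.
Combined: 10·log₁₀(10^(77.51/10)+10^(79.90/10)) = 81.9 dB SPL.

81.9 dB SPL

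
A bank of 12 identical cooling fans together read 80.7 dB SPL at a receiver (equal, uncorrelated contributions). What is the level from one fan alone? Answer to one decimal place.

69.9 dB SPL

12 equal incoherent sources add 10·log₁₀(12) = 10.79 dB over one source.
L_one = 80.7 − 10.79 = 69.9 dB SPL.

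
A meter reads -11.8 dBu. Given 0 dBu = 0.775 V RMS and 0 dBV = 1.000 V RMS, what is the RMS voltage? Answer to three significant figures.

V = 0.775 V × 10^(-11.8/20).
= 0.775 × 0.2570 = 0.199 V.

0.199 V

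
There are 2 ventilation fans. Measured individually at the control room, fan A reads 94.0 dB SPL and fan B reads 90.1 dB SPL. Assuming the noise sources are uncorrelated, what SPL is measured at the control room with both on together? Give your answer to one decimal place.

Add the sources as powers (linear), then convert back to dB:
L_total = 10·log₁₀(10^(94.0/10) + 10^(90.1/10)) = 10·log₁₀(3535000000) = 95.5 dB SPL.

95.5 dB SPL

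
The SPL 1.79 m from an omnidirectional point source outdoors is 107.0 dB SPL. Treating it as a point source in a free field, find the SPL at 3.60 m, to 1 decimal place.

100.9 dB SPL

For a point source in a free field, ΔL = −20·log₁₀(d₂/d₁).
ΔL = −20·log₁₀(3.60/1.79) = -6.07 dB, so L₂ = 107.0 + (-6.07) = 100.9 dB SPL.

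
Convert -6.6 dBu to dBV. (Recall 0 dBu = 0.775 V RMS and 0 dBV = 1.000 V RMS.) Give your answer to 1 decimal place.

-8.8 dBV

The offset between the scales is 20·log₁₀(0.775/1.000) = −2.214 dB.
So dBV = -6.6 − 2.214 = -8.8 dBV.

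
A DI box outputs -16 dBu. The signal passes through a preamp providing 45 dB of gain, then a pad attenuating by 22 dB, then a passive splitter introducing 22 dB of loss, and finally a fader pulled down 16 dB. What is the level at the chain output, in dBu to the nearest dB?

Cascaded gains and losses add directly in dB.
-16 + 45 − 22 − 22 − 16 = -31 dBu.

-31 dBu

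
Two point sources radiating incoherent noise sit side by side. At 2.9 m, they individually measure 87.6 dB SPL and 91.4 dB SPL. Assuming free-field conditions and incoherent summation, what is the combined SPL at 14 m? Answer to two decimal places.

Combined at 2.9 m: 10·log₁₀(10^(87.6/10)+10^(91.4/10)) = 92.913 dB SPL.
Then apply −20·log₁₀(14/2.9) = -13.675 dB → 79.24 dB SPL.

79.24 dB SPL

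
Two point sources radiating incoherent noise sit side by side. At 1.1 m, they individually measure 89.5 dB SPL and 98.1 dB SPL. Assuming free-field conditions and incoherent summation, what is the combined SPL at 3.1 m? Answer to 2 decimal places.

Combined at 1.1 m: 10·log₁₀(10^(89.5/10)+10^(98.1/10)) = 98.662 dB SPL.
Then apply −20·log₁₀(3.1/1.1) = -8.999 dB → 89.66 dB SPL.

89.66 dB SPL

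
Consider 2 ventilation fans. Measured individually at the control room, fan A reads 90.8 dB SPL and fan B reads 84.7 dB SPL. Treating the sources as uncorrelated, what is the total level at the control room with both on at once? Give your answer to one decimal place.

91.8 dB SPL

Uncorrelated sources add in intensity (power), not in dB.
L_total = 10·log₁₀(10^(90.8/10) + 10^(84.7/10)) = 10·log₁₀(1497000000) = 91.8 dB SPL.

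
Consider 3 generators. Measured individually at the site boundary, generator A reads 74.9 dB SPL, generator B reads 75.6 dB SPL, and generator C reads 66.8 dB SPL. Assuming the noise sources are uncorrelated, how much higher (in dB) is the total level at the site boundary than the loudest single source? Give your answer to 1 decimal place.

3.0 dB

Incoherent sources sum as intensities:
L_total = 10·log₁₀(10^(74.9/10) + 10^(75.6/10) + 10^(66.8/10)) = 78.57 dB SPL.
Excess over the loudest (75.6 dB): 78.57 − 75.6 = 3.0 dB.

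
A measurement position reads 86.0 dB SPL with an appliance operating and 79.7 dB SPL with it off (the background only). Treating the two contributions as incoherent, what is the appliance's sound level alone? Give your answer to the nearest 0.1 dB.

84.8 dB SPL

Remove the background by subtracting linear intensities:
L_src = 10·log₁₀(10^(86.0/10) − 10^(79.7/10)) = 10·log₁₀(304800000) = 84.8 dB SPL.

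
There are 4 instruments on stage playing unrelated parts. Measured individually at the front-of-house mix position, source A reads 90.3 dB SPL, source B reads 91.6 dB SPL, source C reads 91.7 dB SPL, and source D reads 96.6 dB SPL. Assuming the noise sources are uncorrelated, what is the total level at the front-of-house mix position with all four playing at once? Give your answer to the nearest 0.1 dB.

Add the sources as powers (linear), then convert back to dB:
L_total = 10·log₁₀(10^(90.3/10) + 10^(91.6/10) + 10^(91.7/10) + 10^(96.6/10)) = 10·log₁₀(8567000000) = 99.3 dB SPL.

99.3 dB SPL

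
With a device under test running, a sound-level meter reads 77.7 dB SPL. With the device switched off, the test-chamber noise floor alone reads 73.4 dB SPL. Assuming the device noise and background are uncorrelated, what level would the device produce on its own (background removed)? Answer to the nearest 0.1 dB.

75.7 dB SPL

Background correction is a power subtraction:
L_src = 10·log₁₀(10^(77.7/10) − 10^(73.4/10)) = 10·log₁₀(37010000) = 75.7 dB SPL.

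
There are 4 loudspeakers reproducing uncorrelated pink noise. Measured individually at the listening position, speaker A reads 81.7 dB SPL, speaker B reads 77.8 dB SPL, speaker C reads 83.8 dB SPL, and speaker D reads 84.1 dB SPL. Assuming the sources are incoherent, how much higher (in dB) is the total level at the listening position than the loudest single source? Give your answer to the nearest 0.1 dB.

4.4 dB

Add the sources as powers (linear), then convert back to dB:
L_total = 10·log₁₀(10^(81.7/10) + 10^(77.8/10) + 10^(83.8/10) + 10^(84.1/10)) = 88.48 dB SPL.
Excess over the loudest (84.1 dB): 88.48 − 84.1 = 4.4 dB.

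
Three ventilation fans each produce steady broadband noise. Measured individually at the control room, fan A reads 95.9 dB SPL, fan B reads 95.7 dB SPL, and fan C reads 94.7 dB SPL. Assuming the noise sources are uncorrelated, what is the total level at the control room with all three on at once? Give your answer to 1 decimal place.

100.2 dB SPL

Add the sources as powers (linear), then convert back to dB:
L_total = 10·log₁₀(10^(95.9/10) + 10^(95.7/10) + 10^(94.7/10)) = 10·log₁₀(10557000000) = 100.2 dB SPL.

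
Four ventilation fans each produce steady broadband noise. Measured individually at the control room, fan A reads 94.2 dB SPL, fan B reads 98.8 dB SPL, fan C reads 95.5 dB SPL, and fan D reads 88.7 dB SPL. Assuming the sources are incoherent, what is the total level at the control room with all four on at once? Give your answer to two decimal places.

Incoherent sources sum as intensities:
L_total = 10·log₁₀(10^(94.2/10) + 10^(98.8/10) + 10^(95.5/10) + 10^(88.7/10)) = 10·log₁₀(14505000000) = 101.62 dB SPL.

101.62 dB SPL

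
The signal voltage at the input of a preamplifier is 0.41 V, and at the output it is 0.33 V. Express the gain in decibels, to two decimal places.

Voltage is an amplitude quantity, so gain = 20·log₁₀(V_out/V_in).
20·log₁₀(0.33/0.41) = 20·log₁₀(0.8049) = -1.89 dB.

-1.89 dB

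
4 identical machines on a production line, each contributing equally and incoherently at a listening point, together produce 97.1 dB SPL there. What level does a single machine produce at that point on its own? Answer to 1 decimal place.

4 equal incoherent sources add 10·log₁₀(4) = 6.02 dB over one source.
L_one = 97.1 − 6.02 = 91.1 dB SPL.

91.1 dB SPL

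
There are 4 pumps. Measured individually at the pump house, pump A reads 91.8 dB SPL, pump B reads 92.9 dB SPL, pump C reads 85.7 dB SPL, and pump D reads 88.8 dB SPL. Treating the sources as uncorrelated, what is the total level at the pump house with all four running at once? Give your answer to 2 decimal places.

96.62 dB SPL

Add the sources as powers (linear), then convert back to dB:
L_total = 10·log₁₀(10^(91.8/10) + 10^(92.9/10) + 10^(85.7/10) + 10^(88.8/10)) = 10·log₁₀(4594000000) = 96.62 dB SPL.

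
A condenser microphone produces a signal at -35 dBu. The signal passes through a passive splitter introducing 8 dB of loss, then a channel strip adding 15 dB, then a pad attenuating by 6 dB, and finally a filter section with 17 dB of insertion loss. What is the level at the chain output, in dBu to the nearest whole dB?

Gain stages sum in dB:
-35 − 8 + 15 − 6 − 17 = -51 dBu.

-51 dBu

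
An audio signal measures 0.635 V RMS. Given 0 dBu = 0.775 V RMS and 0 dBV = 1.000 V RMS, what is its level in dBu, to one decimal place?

-1.7 dBu

dBu = 20·log₁₀(V / 0.775 V).
20·log₁₀(0.635/0.775) = -1.7 dBu.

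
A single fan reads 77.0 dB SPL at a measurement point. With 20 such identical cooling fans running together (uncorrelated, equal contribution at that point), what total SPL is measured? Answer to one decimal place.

90.0 dB SPL

20 equal incoherent sources raise the level by 10·log₁₀(20) = 13.01 dB.
L_total = 77.0 + 13.01 = 90.0 dB SPL.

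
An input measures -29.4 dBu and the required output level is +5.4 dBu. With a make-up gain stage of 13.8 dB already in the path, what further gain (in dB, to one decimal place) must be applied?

The required make-up gain is the shortfall in the dB sum.
G = +5.4 − (-29.4) − 13.8 = 21.0 dB.

21.0 dB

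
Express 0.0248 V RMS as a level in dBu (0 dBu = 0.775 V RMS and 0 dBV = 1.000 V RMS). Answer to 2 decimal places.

dBu = 20·log₁₀(V / 0.775 V).
20·log₁₀(0.0248/0.775) = -29.90 dBu.

-29.90 dBu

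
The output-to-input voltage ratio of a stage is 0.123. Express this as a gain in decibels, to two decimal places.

-18.20 dB

For a voltage ratio, dB = 20·log₁₀(V₂/V₁).
20·log₁₀(0.123) = -18.20 dB.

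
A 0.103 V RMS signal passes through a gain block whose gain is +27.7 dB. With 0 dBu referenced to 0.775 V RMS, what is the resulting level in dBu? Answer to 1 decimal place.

+10.2 dBu

Input level: 20·log₁₀(0.103/0.775) = -17.53 dBu.
Output: -17.53 + 27.7 = +10.2 dBu.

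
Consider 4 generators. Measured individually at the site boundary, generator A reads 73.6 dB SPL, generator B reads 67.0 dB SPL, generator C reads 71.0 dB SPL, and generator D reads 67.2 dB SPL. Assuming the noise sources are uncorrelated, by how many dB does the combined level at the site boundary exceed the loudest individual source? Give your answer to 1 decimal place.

Uncorrelated sources add in intensity (power), not in dB.
L_total = 10·log₁₀(10^(73.6/10) + 10^(67.0/10) + 10^(71.0/10) + 10^(67.2/10)) = 76.60 dB SPL.
Excess over the loudest (73.6 dB): 76.60 − 73.6 = 3.0 dB.

3.0 dB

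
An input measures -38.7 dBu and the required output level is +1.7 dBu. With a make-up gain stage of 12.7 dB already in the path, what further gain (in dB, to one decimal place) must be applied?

27.7 dB

The required make-up gain is the shortfall in the dB sum.
G = +1.7 − (-38.7) − 12.7 = 27.7 dB.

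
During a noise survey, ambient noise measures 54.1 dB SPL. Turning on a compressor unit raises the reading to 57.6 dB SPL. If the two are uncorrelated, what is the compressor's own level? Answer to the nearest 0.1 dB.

55.0 dB SPL

Background correction is a power subtraction:
L_src = 10·log₁₀(10^(57.6/10) − 10^(54.1/10)) = 10·log₁₀(318400) = 55.0 dB SPL.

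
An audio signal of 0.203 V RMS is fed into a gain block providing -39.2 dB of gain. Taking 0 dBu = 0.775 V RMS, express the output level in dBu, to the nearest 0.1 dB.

-50.8 dBu

Input level: 20·log₁₀(0.203/0.775) = -11.64 dBu.
Output: -11.64 − 39.2 = -50.8 dBu.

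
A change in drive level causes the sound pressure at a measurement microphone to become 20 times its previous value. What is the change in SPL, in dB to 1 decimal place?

26.0 dB

Sound pressure is an amplitude quantity: ΔL = 20·log₁₀(p₂/p₁).
20·log₁₀(20) = 26.0 dB.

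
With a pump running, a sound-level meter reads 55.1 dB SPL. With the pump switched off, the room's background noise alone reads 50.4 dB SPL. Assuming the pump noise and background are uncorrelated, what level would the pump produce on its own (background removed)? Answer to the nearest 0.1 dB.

Background correction is a power subtraction:
L_src = 10·log₁₀(10^(55.1/10) − 10^(50.4/10)) = 10·log₁₀(213900) = 53.3 dB SPL.

53.3 dB SPL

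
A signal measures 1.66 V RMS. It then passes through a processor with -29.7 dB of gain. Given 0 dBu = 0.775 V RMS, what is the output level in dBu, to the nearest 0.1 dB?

Input level: 20·log₁₀(1.66/0.775) = 6.62 dBu.
Output: 6.62 − 29.7 = -23.1 dBu.

-23.1 dBu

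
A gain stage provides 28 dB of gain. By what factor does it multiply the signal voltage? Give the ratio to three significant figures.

25.1

Voltage ratio = 10^(dB/20).
10^(28/20) = 10^(1.400) = 25.1.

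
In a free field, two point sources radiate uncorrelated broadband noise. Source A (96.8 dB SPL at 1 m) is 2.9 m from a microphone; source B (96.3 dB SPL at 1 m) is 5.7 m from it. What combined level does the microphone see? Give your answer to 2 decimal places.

At the listener: L_A = 96.8 − 20·log₁₀(2.9) = 87.552 dB; L_B = 96.3 − 20·log₁₀(5.7) = 81.183 dB.
Combined: 10·log₁₀(10^(87.552/10)+10^(81.183/10)) = 88.45 dB SPL.

88.45 dB SPL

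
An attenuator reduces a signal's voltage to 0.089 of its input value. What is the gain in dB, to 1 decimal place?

-21.0 dB

Voltage is an amplitude quantity, so gain = 20·log₁₀(V_out/V_in).
20·log₁₀(0.089) = -21.0 dB.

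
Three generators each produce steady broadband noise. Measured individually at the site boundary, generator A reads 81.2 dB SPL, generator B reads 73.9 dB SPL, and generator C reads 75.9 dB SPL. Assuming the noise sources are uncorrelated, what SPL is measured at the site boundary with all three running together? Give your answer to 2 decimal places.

Add the sources as powers (linear), then convert back to dB:
L_total = 10·log₁₀(10^(81.2/10) + 10^(73.9/10) + 10^(75.9/10)) = 10·log₁₀(195300000) = 82.91 dB SPL.

82.91 dB SPL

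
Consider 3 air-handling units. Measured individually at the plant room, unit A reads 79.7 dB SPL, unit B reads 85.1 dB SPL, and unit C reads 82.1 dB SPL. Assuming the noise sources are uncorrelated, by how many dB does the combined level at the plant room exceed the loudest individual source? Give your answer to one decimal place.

Uncorrelated sources add in intensity (power), not in dB.
L_total = 10·log₁₀(10^(79.7/10) + 10^(85.1/10) + 10^(82.1/10)) = 87.63 dB SPL.
Excess over the loudest (85.1 dB): 87.63 − 85.1 = 2.5 dB.

2.5 dB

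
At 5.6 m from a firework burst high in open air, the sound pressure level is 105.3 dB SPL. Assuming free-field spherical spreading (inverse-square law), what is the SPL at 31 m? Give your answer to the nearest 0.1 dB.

Inverse-square spreading gives ΔL = −20·log₁₀(d₂/d₁).
ΔL = −20·log₁₀(31/5.6) = -14.86 dB, so L₂ = 105.3 + (-14.86) = 90.4 dB SPL.

90.4 dB SPL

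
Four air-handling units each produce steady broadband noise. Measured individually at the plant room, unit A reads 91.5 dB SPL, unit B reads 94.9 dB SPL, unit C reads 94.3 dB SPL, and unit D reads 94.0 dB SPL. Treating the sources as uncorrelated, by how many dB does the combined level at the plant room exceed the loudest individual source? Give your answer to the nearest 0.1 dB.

Uncorrelated sources add in intensity (power), not in dB.
L_total = 10·log₁₀(10^(91.5/10) + 10^(94.9/10) + 10^(94.3/10) + 10^(94.0/10)) = 99.87 dB SPL.
Excess over the loudest (94.9 dB): 99.87 − 94.9 = 5.0 dB.

5.0 dB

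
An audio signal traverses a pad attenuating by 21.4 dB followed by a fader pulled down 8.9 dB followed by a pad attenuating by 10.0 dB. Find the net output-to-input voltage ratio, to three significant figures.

0.00966

Net gain = (−21.4) + (−8.9) + (−10.0) = -40.3 dB.
Voltage ratio = 10^(-40.3/20) = 0.00966.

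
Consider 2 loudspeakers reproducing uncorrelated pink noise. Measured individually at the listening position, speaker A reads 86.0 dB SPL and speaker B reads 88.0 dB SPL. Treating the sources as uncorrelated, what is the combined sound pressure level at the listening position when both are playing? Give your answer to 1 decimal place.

90.1 dB SPL

Uncorrelated sources add in intensity (power), not in dB.
L_total = 10·log₁₀(10^(86.0/10) + 10^(88.0/10)) = 10·log₁₀(1029000000) = 90.1 dB SPL.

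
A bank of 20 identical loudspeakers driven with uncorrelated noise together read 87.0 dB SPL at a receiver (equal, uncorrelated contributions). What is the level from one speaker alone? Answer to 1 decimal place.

74.0 dB SPL

20 equal incoherent sources add 10·log₁₀(20) = 13.01 dB over one source.
L_one = 87.0 − 13.01 = 74.0 dB SPL.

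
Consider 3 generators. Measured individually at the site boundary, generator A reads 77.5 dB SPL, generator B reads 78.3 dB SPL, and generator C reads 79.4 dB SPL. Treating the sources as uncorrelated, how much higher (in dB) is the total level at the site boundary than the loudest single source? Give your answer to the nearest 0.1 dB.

3.8 dB

Uncorrelated sources add in intensity (power), not in dB.
L_total = 10·log₁₀(10^(77.5/10) + 10^(78.3/10) + 10^(79.4/10)) = 83.24 dB SPL.
Excess over the loudest (79.4 dB): 83.24 − 79.4 = 3.8 dB.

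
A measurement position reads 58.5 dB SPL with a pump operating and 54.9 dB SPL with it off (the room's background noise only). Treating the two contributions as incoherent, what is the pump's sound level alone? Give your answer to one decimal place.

Subtract intensities: L_src = 10·log₁₀(10^(L_total/10) − 10^(L_bg/10)).
L_src = 10·log₁₀(10^(58.5/10) − 10^(54.9/10)) = 10·log₁₀(398900) = 56.0 dB SPL.

56.0 dB SPL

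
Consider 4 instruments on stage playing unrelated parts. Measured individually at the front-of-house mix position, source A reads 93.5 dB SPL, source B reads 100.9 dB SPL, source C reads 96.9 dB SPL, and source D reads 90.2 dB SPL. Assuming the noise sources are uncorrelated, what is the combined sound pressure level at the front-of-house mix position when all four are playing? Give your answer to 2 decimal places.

103.11 dB SPL

Uncorrelated sources add in intensity (power), not in dB.
L_total = 10·log₁₀(10^(93.5/10) + 10^(100.9/10) + 10^(96.9/10) + 10^(90.2/10)) = 10·log₁₀(20486000000) = 103.11 dB SPL.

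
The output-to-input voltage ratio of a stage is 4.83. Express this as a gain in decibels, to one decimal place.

Voltage ratio → dB uses the 20·log₁₀ form:
20·log₁₀(4.83) = 13.7 dB.

13.7 dB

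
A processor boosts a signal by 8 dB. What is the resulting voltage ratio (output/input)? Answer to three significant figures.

Voltage ratio = 10^(dB/20).
10^(8/20) = 10^(0.4000) = 2.51.

2.51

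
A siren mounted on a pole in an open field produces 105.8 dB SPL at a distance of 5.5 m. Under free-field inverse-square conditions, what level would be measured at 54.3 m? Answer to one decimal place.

85.9 dB SPL

Free-field point source: level drops by 20·log₁₀ of the distance ratio.
ΔL = −20·log₁₀(54.3/5.5) = -19.89 dB, so L₂ = 105.8 + (-19.89) = 85.9 dB SPL.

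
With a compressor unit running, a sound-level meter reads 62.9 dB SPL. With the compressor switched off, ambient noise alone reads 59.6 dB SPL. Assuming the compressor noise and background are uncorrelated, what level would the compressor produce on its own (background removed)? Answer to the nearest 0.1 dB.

60.2 dB SPL

Remove the background by subtracting linear intensities:
L_src = 10·log₁₀(10^(62.9/10) − 10^(59.6/10)) = 10·log₁₀(1038000) = 60.2 dB SPL.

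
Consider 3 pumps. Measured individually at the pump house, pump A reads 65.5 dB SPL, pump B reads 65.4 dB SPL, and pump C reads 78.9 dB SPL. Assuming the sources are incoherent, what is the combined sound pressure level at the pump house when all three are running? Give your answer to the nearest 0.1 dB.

Incoherent sources sum as intensities:
L_total = 10·log₁₀(10^(65.5/10) + 10^(65.4/10) + 10^(78.9/10)) = 10·log₁₀(84640000) = 79.3 dB SPL.

79.3 dB SPL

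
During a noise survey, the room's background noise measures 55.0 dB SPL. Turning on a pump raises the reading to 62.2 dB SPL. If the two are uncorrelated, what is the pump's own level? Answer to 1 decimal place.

Subtract intensities: L_src = 10·log₁₀(10^(L_total/10) − 10^(L_bg/10)).
L_src = 10·log₁₀(10^(62.2/10) − 10^(55.0/10)) = 10·log₁₀(1343000) = 61.3 dB SPL.

61.3 dB SPL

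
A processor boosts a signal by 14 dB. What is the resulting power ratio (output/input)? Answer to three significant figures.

Power ratio = 10^(dB/10).
10^(14/10) = 10^(1.400) = 25.1.

25.1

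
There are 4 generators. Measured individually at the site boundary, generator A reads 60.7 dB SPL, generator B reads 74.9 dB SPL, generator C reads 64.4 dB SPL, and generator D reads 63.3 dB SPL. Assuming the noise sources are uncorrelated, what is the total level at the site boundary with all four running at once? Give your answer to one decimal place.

Uncorrelated sources add in intensity (power), not in dB.
L_total = 10·log₁₀(10^(60.7/10) + 10^(74.9/10) + 10^(64.4/10) + 10^(63.3/10)) = 10·log₁₀(36970000) = 75.7 dB SPL.

75.7 dB SPL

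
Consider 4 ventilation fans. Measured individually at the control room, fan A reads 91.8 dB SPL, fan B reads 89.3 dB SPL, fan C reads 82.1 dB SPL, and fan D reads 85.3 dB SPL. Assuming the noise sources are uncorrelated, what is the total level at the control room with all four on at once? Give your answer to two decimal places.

Uncorrelated sources add in intensity (power), not in dB.
L_total = 10·log₁₀(10^(91.8/10) + 10^(89.3/10) + 10^(82.1/10) + 10^(85.3/10)) = 10·log₁₀(2866000000) = 94.57 dB SPL.

94.57 dB SPL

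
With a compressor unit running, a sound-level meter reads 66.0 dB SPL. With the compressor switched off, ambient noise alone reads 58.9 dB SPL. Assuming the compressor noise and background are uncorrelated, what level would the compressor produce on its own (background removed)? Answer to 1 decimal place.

65.1 dB SPL

Subtract intensities: L_src = 10·log₁₀(10^(L_total/10) − 10^(L_bg/10)).
L_src = 10·log₁₀(10^(66.0/10) − 10^(58.9/10)) = 10·log₁₀(3205000) = 65.1 dB SPL.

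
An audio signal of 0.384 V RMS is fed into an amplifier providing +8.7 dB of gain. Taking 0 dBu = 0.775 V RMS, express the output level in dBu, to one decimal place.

Input level: 20·log₁₀(0.384/0.775) = -6.10 dBu.
Output: -6.10 + 8.7 = +2.6 dBu.

+2.6 dBu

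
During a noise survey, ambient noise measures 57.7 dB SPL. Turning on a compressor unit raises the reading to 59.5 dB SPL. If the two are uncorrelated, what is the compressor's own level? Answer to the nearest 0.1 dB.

Remove the background by subtracting linear intensities:
L_src = 10·log₁₀(10^(59.5/10) − 10^(57.7/10)) = 10·log₁₀(302400) = 54.8 dB SPL.

54.8 dB SPL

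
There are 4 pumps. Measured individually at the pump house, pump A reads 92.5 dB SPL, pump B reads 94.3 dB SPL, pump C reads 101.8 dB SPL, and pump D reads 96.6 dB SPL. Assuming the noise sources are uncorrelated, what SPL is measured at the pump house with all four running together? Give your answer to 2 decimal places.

103.83 dB SPL

Add the sources as powers (linear), then convert back to dB:
L_total = 10·log₁₀(10^(92.5/10) + 10^(94.3/10) + 10^(101.8/10) + 10^(96.6/10)) = 10·log₁₀(24176000000) = 103.83 dB SPL.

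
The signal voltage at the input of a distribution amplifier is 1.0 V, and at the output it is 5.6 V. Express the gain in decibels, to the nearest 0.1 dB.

For a voltage ratio, dB = 20·log₁₀(V₂/V₁).
20·log₁₀(5.6/1.0) = 20·log₁₀(5.600) = 15.0 dB.

15.0 dB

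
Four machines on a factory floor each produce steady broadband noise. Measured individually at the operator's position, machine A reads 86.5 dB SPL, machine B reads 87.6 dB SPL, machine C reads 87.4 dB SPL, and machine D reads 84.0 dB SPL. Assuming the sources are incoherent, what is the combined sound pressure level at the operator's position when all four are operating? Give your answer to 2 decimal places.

Add the sources as powers (linear), then convert back to dB:
L_total = 10·log₁₀(10^(86.5/10) + 10^(87.6/10) + 10^(87.4/10) + 10^(84.0/10)) = 10·log₁₀(1823000000) = 92.61 dB SPL.

92.61 dB SPL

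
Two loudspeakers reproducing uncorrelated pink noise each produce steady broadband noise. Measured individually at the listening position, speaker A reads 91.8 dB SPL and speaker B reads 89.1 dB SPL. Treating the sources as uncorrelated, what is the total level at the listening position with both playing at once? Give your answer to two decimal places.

Incoherent sources sum as intensities:
L_total = 10·log₁₀(10^(91.8/10) + 10^(89.1/10)) = 10·log₁₀(2326000000) = 93.67 dB SPL.

93.67 dB SPL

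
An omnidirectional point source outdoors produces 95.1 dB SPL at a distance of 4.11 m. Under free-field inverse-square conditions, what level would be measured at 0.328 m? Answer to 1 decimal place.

Free-field point source: level drops by 20·log₁₀ of the distance ratio.
ΔL = −20·log₁₀(0.328/4.11) = 21.96 dB, so L₂ = 95.1 + (21.96) = 117.1 dB SPL.

117.1 dB SPL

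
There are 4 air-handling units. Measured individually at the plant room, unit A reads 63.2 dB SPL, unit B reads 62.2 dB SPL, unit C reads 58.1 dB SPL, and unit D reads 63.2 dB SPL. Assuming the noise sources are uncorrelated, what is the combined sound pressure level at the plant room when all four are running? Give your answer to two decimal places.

68.12 dB SPL

Add the sources as powers (linear), then convert back to dB:
L_total = 10·log₁₀(10^(63.2/10) + 10^(62.2/10) + 10^(58.1/10) + 10^(63.2/10)) = 10·log₁₀(6484000) = 68.12 dB SPL.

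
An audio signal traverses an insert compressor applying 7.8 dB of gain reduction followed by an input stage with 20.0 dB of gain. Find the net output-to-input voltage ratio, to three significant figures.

Net gain = (−7.8) + 20.0 = 12.2 dB.
Voltage ratio = 10^(12.2/20) = 4.07.

4.07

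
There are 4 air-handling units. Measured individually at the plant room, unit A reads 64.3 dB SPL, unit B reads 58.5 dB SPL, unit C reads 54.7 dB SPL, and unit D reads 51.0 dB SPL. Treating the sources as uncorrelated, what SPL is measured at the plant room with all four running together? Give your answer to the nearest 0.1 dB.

65.8 dB SPL

Incoherent sources sum as intensities:
L_total = 10·log₁₀(10^(64.3/10) + 10^(58.5/10) + 10^(54.7/10) + 10^(51.0/10)) = 10·log₁₀(3820000) = 65.8 dB SPL.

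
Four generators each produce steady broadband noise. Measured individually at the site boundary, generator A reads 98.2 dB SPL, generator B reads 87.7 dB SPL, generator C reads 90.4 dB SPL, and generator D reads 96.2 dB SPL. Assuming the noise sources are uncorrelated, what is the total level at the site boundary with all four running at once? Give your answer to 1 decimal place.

101.0 dB SPL

Incoherent sources sum as intensities:
L_total = 10·log₁₀(10^(98.2/10) + 10^(87.7/10) + 10^(90.4/10) + 10^(96.2/10)) = 10·log₁₀(12461000000) = 101.0 dB SPL.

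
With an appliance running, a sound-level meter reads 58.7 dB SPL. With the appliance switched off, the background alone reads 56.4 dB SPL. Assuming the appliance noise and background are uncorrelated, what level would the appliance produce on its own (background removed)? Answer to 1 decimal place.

54.8 dB SPL

Subtract intensities: L_src = 10·log₁₀(10^(L_total/10) − 10^(L_bg/10)).
L_src = 10·log₁₀(10^(58.7/10) − 10^(56.4/10)) = 10·log₁₀(304800) = 54.8 dB SPL.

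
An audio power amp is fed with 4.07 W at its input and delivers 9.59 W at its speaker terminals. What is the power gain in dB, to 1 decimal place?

3.7 dB

For a power ratio, dB = 10·log₁₀(P₂/P₁).
10·log₁₀(9.59/4.07) = 10·log₁₀(2.356) = 3.7 dB.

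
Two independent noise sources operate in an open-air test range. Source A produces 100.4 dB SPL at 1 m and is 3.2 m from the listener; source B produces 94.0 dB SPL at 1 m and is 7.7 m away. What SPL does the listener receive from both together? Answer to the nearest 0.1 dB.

90.5 dB SPL

At the listener: L_A = 100.4 − 20·log₁₀(3.2) = 90.30 dB; L_B = 94.0 − 20·log₁₀(7.7) = 76.27 dB.
Combined: 10·log₁₀(10^(90.30/10)+10^(76.27/10)) = 90.5 dB SPL.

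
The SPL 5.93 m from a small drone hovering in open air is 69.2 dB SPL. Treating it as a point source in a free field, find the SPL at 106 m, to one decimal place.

For a point source in a free field, ΔL = −20·log₁₀(d₂/d₁).
ΔL = −20·log₁₀(106/5.93) = -25.05 dB, so L₂ = 69.2 + (-25.05) = 44.2 dB SPL.

44.2 dB SPL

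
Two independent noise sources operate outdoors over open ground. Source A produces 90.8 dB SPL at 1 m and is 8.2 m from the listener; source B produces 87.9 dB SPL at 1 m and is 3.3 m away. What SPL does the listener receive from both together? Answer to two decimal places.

78.72 dB SPL

At the listener: L_A = 90.8 − 20·log₁₀(8.2) = 72.524 dB; L_B = 87.9 − 20·log₁₀(3.3) = 77.530 dB.
Combined: 10·log₁₀(10^(72.524/10)+10^(77.530/10)) = 78.72 dB SPL.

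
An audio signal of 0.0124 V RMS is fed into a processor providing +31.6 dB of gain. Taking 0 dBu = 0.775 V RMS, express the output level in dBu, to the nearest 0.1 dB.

Input level: 20·log₁₀(0.0124/0.775) = -35.92 dBu.
Output: -35.92 + 31.6 = -4.3 dBu.

-4.3 dBu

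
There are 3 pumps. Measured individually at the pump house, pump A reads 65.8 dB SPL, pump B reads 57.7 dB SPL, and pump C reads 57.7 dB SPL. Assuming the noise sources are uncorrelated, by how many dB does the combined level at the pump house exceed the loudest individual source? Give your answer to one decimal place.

Uncorrelated sources add in intensity (power), not in dB.
L_total = 10·log₁₀(10^(65.8/10) + 10^(57.7/10) + 10^(57.7/10)) = 66.97 dB SPL.
Excess over the loudest (65.8 dB): 66.97 − 65.8 = 1.2 dB.

1.2 dB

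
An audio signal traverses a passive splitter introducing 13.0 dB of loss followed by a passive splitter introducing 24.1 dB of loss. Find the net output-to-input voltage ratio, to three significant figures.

0.0140

Net gain = (−13.0) + (−24.1) = -37.1 dB.
Voltage ratio = 10^(-37.1/20) = 0.0140.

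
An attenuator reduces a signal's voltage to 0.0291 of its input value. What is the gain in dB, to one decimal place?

Voltage ratio → dB uses the 20·log₁₀ form:
20·log₁₀(0.0291) = -30.7 dB.

-30.7 dB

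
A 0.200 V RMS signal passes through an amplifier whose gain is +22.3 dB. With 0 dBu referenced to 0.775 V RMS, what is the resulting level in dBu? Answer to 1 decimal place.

+10.5 dBu

Input level: 20·log₁₀(0.200/0.775) = -11.77 dBu.
Output: -11.77 + 22.3 = +10.5 dBu.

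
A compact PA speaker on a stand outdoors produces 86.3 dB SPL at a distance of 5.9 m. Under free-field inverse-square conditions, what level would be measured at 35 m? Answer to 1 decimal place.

70.8 dB SPL

Free-field point source: level drops by 20·log₁₀ of the distance ratio.
ΔL = −20·log₁₀(35/5.9) = -15.46 dB, so L₂ = 86.3 + (-15.46) = 70.8 dB SPL.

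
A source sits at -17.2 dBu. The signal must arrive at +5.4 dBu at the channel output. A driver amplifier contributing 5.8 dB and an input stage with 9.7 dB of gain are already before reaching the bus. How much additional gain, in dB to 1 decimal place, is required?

7.1 dB

The required make-up gain is the shortfall in the dB sum.
G = +5.4 − (-17.2) − 5.8 − 9.7 = 7.1 dB.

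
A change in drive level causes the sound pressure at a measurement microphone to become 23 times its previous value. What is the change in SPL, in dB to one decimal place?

27.2 dB

Sound pressure is an amplitude quantity: ΔL = 20·log₁₀(p₂/p₁).
20·log₁₀(23) = 27.2 dB.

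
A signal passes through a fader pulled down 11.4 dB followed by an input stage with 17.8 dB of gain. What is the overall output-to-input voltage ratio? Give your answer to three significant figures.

Net gain = (−11.4) + 17.8 = 6.4 dB.
Voltage ratio = 10^(6.4/20) = 2.09.

2.09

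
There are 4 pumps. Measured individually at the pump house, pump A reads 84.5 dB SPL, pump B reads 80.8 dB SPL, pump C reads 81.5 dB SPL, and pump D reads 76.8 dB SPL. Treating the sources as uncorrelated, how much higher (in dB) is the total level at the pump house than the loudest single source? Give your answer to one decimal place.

3.2 dB

Incoherent sources sum as intensities:
L_total = 10·log₁₀(10^(84.5/10) + 10^(80.8/10) + 10^(81.5/10) + 10^(76.8/10)) = 87.72 dB SPL.
Excess over the loudest (84.5 dB): 87.72 − 84.5 = 3.2 dB.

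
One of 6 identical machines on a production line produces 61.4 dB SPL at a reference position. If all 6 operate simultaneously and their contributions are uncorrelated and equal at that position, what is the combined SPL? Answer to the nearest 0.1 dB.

6 equal incoherent sources raise the level by 10·log₁₀(6) = 7.78 dB.
L_total = 61.4 + 7.78 = 69.2 dB SPL.

69.2 dB SPL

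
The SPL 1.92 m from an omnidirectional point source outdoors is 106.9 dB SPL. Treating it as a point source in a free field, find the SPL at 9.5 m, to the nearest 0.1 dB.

Inverse-square spreading gives ΔL = −20·log₁₀(d₂/d₁).
ΔL = −20·log₁₀(9.5/1.92) = -13.89 dB, so L₂ = 106.9 + (-13.89) = 93.0 dB SPL.

93.0 dB SPL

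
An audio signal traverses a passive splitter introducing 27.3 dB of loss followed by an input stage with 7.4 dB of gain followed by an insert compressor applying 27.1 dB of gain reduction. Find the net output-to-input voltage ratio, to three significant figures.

0.00447

Net gain = (−27.3) + 7.4 + (−27.1) = -47.0 dB.
Voltage ratio = 10^(-47.0/20) = 0.00447.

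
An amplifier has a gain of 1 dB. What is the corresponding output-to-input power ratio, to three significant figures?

1.26

Power ratio = 10^(dB/10).
10^(1/10) = 10^(0.1000) = 1.26.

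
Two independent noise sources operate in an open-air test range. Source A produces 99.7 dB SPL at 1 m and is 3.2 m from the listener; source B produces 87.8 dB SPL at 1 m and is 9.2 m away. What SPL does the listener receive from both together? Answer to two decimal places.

At the listener: L_A = 99.7 − 20·log₁₀(3.2) = 89.597 dB; L_B = 87.8 − 20·log₁₀(9.2) = 68.524 dB.
Combined: 10·log₁₀(10^(89.597/10)+10^(68.524/10)) = 89.63 dB SPL.

89.63 dB SPL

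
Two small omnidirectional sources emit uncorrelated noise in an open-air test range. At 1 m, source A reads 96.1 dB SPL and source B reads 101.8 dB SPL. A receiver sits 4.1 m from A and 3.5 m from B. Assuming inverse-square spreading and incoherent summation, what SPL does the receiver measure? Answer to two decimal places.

At the listener: L_A = 96.1 − 20·log₁₀(4.1) = 83.844 dB; L_B = 101.8 − 20·log₁₀(3.5) = 90.919 dB.
Combined: 10·log₁₀(10^(83.844/10)+10^(90.919/10)) = 91.70 dB SPL.

91.70 dB SPL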